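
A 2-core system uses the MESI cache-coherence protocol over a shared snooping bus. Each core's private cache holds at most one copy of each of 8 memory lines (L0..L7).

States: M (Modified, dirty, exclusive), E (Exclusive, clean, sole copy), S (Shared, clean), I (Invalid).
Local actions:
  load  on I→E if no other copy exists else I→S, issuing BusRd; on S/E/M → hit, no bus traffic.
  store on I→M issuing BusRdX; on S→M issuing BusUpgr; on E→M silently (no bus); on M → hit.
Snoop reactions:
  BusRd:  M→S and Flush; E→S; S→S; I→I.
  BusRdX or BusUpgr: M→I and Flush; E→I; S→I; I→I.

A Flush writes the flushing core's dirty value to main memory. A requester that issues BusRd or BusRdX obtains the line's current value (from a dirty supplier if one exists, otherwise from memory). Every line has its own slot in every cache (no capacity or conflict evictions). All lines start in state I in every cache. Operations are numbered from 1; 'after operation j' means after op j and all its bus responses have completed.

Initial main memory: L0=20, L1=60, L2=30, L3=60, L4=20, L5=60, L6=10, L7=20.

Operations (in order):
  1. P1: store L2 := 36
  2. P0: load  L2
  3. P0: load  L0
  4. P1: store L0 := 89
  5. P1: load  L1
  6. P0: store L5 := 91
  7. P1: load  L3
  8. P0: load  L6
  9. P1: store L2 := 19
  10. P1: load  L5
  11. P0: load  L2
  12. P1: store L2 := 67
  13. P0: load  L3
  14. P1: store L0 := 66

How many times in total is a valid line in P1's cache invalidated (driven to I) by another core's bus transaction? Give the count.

1. P1: store L2 := 36  bus=[BusRdX]  L2: P0=I P1=M  mem[L2]=30
2. P0: load  L2  bus=[BusRd,Flush]  L2: P0=S P1=S  mem[L2]=36
3. P0: load  L0  bus=[BusRd]  L0: P0=E P1=I  mem[L0]=20
4. P1: store L0 := 89  bus=[BusRdX]  L0: P0=I P1=M  mem[L0]=20
5. P1: load  L1  bus=[BusRd]  L1: P0=I P1=E  mem[L1]=60
6. P0: store L5 := 91  bus=[BusRdX]  L5: P0=M P1=I  mem[L5]=60
7. P1: load  L3  bus=[BusRd]  L3: P0=I P1=E  mem[L3]=60
8. P0: load  L6  bus=[BusRd]  L6: P0=E P1=I  mem[L6]=10
9. P1: store L2 := 19  bus=[BusUpgr]  L2: P0=I P1=M  mem[L2]=36
10. P1: load  L5  bus=[BusRd,Flush]  L5: P0=S P1=S  mem[L5]=91
11. P0: load  L2  bus=[BusRd,Flush]  L2: P0=S P1=S  mem[L2]=19
12. P1: store L2 := 67  bus=[BusUpgr]  L2: P0=I P1=M  mem[L2]=19
13. P0: load  L3  bus=[BusRd]  L3: P0=S P1=S  mem[L3]=60
14. P1: store L0 := 66  bus=[-]  L0: P0=I P1=M  mem[L0]=20

invalidations = 0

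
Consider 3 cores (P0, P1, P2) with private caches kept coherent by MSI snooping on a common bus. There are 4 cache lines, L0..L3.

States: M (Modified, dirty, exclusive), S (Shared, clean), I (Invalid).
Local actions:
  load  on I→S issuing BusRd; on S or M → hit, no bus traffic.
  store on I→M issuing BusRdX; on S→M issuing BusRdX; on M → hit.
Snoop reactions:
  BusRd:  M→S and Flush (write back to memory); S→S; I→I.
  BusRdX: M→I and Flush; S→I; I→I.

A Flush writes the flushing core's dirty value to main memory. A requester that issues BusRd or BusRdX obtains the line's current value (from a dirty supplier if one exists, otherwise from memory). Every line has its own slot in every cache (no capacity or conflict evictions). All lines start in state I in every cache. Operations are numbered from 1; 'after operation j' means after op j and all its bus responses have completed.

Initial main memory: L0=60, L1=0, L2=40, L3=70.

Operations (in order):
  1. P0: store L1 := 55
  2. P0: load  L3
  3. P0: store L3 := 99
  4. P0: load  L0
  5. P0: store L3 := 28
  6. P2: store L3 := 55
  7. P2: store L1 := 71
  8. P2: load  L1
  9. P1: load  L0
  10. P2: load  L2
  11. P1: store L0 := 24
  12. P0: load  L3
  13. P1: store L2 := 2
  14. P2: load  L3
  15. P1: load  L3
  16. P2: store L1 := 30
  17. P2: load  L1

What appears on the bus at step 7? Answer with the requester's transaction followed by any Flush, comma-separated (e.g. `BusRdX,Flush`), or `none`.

[1] P0: store L1 := 55 | P0:M(55), P1:I, P2:I | bus: BusRdX
[2] P0: load  L3 | P0:S(70), P1:I, P2:I | bus: BusRd
[3] P0: store L3 := 99 | P0:M(99), P1:I, P2:I | bus: BusRdX
[4] P0: load  L0 | P0:S(60), P1:I, P2:I | bus: BusRd
[5] P0: store L3 := 28 | P0:M(28), P1:I, P2:I | bus: none
[6] P2: store L3 := 55 | P0:I, P1:I, P2:M(55) | bus: BusRdX,Flush
[7] P2: store L1 := 71 | P0:I, P1:I, P2:M(71) | bus: BusRdX,Flush
[8] P2: load  L1 | P0:I, P1:I, P2:M(71) | bus: none
[9] P1: load  L0 | P0:S(60), P1:S(60), P2:I | bus: BusRd
[10] P2: load  L2 | P0:I, P1:I, P2:S(40) | bus: BusRd
[11] P1: store L0 := 24 | P0:I, P1:M(24), P2:I | bus: BusRdX
[12] P0: load  L3 | P0:S(55), P1:I, P2:S(55) | bus: BusRd,Flush
[13] P1: store L2 := 2 | P0:I, P1:M(2), P2:I | bus: BusRdX
[14] P2: load  L3 | P0:S(55), P1:I, P2:S(55) | bus: none
[15] P1: load  L3 | P0:S(55), P1:S(55), P2:S(55) | bus: BusRd
[16] P2: store L1 := 30 | P0:I, P1:I, P2:M(30) | bus: none
[17] P2: load  L1 | P0:I, P1:I, P2:M(30) | bus: none

bus = BusRdX,Flush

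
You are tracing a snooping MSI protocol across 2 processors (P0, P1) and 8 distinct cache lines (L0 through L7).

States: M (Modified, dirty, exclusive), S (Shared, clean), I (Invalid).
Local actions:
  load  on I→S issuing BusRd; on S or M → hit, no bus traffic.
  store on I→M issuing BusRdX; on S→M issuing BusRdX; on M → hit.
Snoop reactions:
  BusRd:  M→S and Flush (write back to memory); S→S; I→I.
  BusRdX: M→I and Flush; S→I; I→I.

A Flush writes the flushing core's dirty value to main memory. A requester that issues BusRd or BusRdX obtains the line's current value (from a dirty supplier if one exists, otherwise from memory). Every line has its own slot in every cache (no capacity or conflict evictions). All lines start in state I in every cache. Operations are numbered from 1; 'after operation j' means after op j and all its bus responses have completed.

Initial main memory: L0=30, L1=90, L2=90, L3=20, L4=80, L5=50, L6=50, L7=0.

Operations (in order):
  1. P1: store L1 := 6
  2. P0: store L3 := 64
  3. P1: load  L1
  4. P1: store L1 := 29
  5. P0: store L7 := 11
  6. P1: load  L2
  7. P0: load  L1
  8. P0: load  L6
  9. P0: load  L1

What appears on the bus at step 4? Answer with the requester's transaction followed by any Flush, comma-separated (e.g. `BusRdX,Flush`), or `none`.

step 1: P1: store L1 := 6  ⟶  IM  (L1)  txn=BusRdX  M[L1]=90
step 2: P0: store L3 := 64  ⟶  MI  (L3)  txn=BusRdX  M[L3]=20
step 3: P1: load  L1  ⟶  IM  (L1)  txn=∅  M[L1]=90
step 4: P1: store L1 := 29  ⟶  IM  (L1)  txn=∅  M[L1]=90
step 5: P0: store L7 := 11  ⟶  MI  (L7)  txn=BusRdX  M[L7]=0
step 6: P1: load  L2  ⟶  IS  (L2)  txn=BusRd  M[L2]=90
step 7: P0: load  L1  ⟶  SS  (L1)  txn=BusRd+Flush  M[L1]=29
step 8: P0: load  L6  ⟶  SI  (L6)  txn=BusRd  M[L6]=50
step 9: P0: load  L1  ⟶  SS  (L1)  txn=∅  M[L1]=29

bus = none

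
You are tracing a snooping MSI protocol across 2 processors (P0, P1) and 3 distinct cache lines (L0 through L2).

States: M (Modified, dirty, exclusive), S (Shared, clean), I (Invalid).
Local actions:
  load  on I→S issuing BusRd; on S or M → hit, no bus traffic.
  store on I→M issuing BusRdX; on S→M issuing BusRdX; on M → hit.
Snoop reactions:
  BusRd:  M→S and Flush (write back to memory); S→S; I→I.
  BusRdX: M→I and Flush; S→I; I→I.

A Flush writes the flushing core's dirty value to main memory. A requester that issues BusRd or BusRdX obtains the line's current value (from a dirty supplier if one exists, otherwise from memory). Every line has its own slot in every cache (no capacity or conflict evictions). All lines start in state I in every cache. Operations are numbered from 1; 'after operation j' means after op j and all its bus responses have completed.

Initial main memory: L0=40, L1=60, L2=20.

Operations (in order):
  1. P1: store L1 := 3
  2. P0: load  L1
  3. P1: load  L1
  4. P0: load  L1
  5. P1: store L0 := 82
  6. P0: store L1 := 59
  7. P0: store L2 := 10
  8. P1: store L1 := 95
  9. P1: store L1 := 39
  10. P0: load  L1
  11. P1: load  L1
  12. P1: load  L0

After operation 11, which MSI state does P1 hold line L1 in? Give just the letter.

1. P1: store L1 := 3  bus=[BusRdX]  L1: P0=I P1=M  mem[L1]=60
2. P0: load  L1  bus=[BusRd,Flush]  L1: P0=S P1=S  mem[L1]=3
3. P1: load  L1  bus=[-]  L1: P0=S P1=S  mem[L1]=3
4. P0: load  L1  bus=[-]  L1: P0=S P1=S  mem[L1]=3
5. P1: store L0 := 82  bus=[BusRdX]  L0: P0=I P1=M  mem[L0]=40
6. P0: store L1 := 59  bus=[BusRdX]  L1: P0=M P1=I  mem[L1]=3
7. P0: store L2 := 10  bus=[BusRdX]  L2: P0=M P1=I  mem[L2]=20
8. P1: store L1 := 95  bus=[BusRdX,Flush]  L1: P0=I P1=M  mem[L1]=59
9. P1: store L1 := 39  bus=[-]  L1: P0=I P1=M  mem[L1]=59
10. P0: load  L1  bus=[BusRd,Flush]  L1: P0=S P1=S  mem[L1]=39
11. P1: load  L1  bus=[-]  L1: P0=S P1=S  mem[L1]=39
12. P1: load  L0  bus=[-]  L0: P0=I P1=M  mem[L0]=40

state = S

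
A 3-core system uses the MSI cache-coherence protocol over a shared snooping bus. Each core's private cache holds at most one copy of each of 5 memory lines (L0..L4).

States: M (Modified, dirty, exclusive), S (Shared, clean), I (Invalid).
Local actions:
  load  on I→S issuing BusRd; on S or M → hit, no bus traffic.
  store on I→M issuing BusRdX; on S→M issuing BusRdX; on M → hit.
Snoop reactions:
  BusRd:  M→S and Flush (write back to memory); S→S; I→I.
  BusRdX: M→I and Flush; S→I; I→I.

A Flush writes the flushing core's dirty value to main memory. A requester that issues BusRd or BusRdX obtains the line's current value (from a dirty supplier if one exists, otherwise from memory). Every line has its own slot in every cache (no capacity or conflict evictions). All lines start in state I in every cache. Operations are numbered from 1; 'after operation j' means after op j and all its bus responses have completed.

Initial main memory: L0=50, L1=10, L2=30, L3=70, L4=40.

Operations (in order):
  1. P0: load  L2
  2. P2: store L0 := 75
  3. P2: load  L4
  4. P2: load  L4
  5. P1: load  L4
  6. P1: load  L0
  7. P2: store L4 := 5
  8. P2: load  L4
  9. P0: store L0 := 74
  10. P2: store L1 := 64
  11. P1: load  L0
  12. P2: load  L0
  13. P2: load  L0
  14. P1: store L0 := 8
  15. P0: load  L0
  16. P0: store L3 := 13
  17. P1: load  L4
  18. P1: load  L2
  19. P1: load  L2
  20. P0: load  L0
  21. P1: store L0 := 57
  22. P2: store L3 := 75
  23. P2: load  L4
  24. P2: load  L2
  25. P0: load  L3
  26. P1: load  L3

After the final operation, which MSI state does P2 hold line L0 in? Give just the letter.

state = I

1. P0: load  L2  bus=[BusRd]  L2: P0=S P1=I P2=I  mem[L2]=30
2. P2: store L0 := 75  bus=[BusRdX]  L0: P0=I P1=I P2=M  mem[L0]=50
3. P2: load  L4  bus=[BusRd]  L4: P0=I P1=I P2=S  mem[L4]=40
4. P2: load  L4  bus=[-]  L4: P0=I P1=I P2=S  mem[L4]=40
5. P1: load  L4  bus=[BusRd]  L4: P0=I P1=S P2=S  mem[L4]=40
6. P1: load  L0  bus=[BusRd,Flush]  L0: P0=I P1=S P2=S  mem[L0]=75
7. P2: store L4 := 5  bus=[BusRdX]  L4: P0=I P1=I P2=M  mem[L4]=40
8. P2: load  L4  bus=[-]  L4: P0=I P1=I P2=M  mem[L4]=40
9. P0: store L0 := 74  bus=[BusRdX]  L0: P0=M P1=I P2=I  mem[L0]=75
10. P2: store L1 := 64  bus=[BusRdX]  L1: P0=I P1=I P2=M  mem[L1]=10
11. P1: load  L0  bus=[BusRd,Flush]  L0: P0=S P1=S P2=I  mem[L0]=74
12. P2: load  L0  bus=[BusRd]  L0: P0=S P1=S P2=S  mem[L0]=74
13. P2: load  L0  bus=[-]  L0: P0=S P1=S P2=S  mem[L0]=74
14. P1: store L0 := 8  bus=[BusRdX]  L0: P0=I P1=M P2=I  mem[L0]=74
15. P0: load  L0  bus=[BusRd,Flush]  L0: P0=S P1=S P2=I  mem[L0]=8
16. P0: store L3 := 13  bus=[BusRdX]  L3: P0=M P1=I P2=I  mem[L3]=70
17. P1: load  L4  bus=[BusRd,Flush]  L4: P0=I P1=S P2=S  mem[L4]=5
18. P1: load  L2  bus=[BusRd]  L2: P0=S P1=S P2=I  mem[L2]=30
19. P1: load  L2  bus=[-]  L2: P0=S P1=S P2=I  mem[L2]=30
20. P0: load  L0  bus=[-]  L0: P0=S P1=S P2=I  mem[L0]=8
21. P1: store L0 := 57  bus=[BusRdX]  L0: P0=I P1=M P2=I  mem[L0]=8
22. P2: store L3 := 75  bus=[BusRdX,Flush]  L3: P0=I P1=I P2=M  mem[L3]=13
23. P2: load  L4  bus=[-]  L4: P0=I P1=S P2=S  mem[L4]=5
24. P2: load  L2  bus=[BusRd]  L2: P0=S P1=S P2=S  mem[L2]=30
25. P0: load  L3  bus=[BusRd,Flush]  L3: P0=S P1=I P2=S  mem[L3]=75
26. P1: load  L3  bus=[BusRd]  L3: P0=S P1=S P2=S  mem[L3]=75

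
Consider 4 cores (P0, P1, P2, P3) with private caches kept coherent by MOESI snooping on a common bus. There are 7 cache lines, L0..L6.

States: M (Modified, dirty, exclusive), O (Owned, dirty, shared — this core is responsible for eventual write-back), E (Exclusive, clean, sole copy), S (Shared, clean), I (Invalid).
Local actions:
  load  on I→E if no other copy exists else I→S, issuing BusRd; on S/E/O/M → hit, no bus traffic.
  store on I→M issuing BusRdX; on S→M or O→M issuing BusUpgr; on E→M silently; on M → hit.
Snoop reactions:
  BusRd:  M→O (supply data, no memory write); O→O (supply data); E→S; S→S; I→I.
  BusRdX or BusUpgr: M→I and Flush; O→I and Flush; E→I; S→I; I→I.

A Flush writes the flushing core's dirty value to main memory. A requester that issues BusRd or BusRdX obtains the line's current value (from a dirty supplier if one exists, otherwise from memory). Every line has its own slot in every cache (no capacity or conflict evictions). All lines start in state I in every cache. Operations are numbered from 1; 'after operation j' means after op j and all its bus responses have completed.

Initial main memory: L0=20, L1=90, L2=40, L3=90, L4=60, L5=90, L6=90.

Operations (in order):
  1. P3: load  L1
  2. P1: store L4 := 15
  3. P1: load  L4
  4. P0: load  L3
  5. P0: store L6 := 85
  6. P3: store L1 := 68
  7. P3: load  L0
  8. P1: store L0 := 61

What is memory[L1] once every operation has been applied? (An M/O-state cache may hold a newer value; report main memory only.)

1. P3: load  L1  bus=[BusRd]  L1: P0=I P1=I P2=I P3=E  mem[L1]=90
2. P1: store L4 := 15  bus=[BusRdX]  L4: P0=I P1=M P2=I P3=I  mem[L4]=60
3. P1: load  L4  bus=[-]  L4: P0=I P1=M P2=I P3=I  mem[L4]=60
4. P0: load  L3  bus=[BusRd]  L3: P0=E P1=I P2=I P3=I  mem[L3]=90
5. P0: store L6 := 85  bus=[BusRdX]  L6: P0=M P1=I P2=I P3=I  mem[L6]=90
6. P3: store L1 := 68  bus=[-]  L1: P0=I P1=I P2=I P3=M  mem[L1]=90
7. P3: load  L0  bus=[BusRd]  L0: P0=I P1=I P2=I P3=E  mem[L0]=20
8. P1: store L0 := 61  bus=[BusRdX]  L0: P0=I P1=M P2=I P3=I  mem[L0]=20

memory[L1] = 90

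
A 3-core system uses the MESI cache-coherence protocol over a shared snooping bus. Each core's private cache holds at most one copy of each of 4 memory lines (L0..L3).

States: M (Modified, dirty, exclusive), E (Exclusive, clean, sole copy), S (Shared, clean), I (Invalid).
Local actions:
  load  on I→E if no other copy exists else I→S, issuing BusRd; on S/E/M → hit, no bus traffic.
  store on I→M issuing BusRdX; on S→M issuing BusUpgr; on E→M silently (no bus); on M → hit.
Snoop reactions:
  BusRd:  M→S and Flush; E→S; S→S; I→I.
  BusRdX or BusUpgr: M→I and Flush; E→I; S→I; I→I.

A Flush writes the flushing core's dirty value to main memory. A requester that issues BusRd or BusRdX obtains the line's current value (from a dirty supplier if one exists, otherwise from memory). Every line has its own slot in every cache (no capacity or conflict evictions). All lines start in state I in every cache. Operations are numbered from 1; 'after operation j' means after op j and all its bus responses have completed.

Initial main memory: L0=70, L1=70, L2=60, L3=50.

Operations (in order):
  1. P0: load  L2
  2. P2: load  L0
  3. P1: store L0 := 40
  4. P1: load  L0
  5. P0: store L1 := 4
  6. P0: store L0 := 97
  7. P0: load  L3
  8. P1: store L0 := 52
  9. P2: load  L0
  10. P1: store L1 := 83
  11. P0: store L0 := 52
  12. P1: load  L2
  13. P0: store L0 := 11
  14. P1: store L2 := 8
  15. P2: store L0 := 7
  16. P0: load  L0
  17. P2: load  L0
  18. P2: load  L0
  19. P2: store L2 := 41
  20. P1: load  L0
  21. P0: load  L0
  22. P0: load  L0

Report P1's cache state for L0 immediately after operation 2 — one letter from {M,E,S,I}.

[1] P0: load  L2 | P0:E(60), P1:I, P2:I | bus: BusRd
[2] P2: load  L0 | P0:I, P1:I, P2:E(70) | bus: BusRd
[3] P1: store L0 := 40 | P0:I, P1:M(40), P2:I | bus: BusRdX
[4] P1: load  L0 | P0:I, P1:M(40), P2:I | bus: none
[5] P0: store L1 := 4 | P0:M(4), P1:I, P2:I | bus: BusRdX
[6] P0: store L0 := 97 | P0:M(97), P1:I, P2:I | bus: BusRdX,Flush
[7] P0: load  L3 | P0:E(50), P1:I, P2:I | bus: BusRd
[8] P1: store L0 := 52 | P0:I, P1:M(52), P2:I | bus: BusRdX,Flush
[9] P2: load  L0 | P0:I, P1:S(52), P2:S(52) | bus: BusRd,Flush
[10] P1: store L1 := 83 | P0:I, P1:M(83), P2:I | bus: BusRdX,Flush
[11] P0: store L0 := 52 | P0:M(52), P1:I, P2:I | bus: BusRdX
[12] P1: load  L2 | P0:S(60), P1:S(60), P2:I | bus: BusRd
[13] P0: store L0 := 11 | P0:M(11), P1:I, P2:I | bus: none
[14] P1: store L2 := 8 | P0:I, P1:M(8), P2:I | bus: BusUpgr
[15] P2: store L0 := 7 | P0:I, P1:I, P2:M(7) | bus: BusRdX,Flush
[16] P0: load  L0 | P0:S(7), P1:I, P2:S(7) | bus: BusRd,Flush
[17] P2: load  L0 | P0:S(7), P1:I, P2:S(7) | bus: none
[18] P2: load  L0 | P0:S(7), P1:I, P2:S(7) | bus: none
[19] P2: store L2 := 41 | P0:I, P1:I, P2:M(41) | bus: BusRdX,Flush
[20] P1: load  L0 | P0:S(7), P1:S(7), P2:S(7) | bus: BusRd
[21] P0: load  L0 | P0:S(7), P1:S(7), P2:S(7) | bus: none
[22] P0: load  L0 | P0:S(7), P1:S(7), P2:S(7) | bus: none

state = I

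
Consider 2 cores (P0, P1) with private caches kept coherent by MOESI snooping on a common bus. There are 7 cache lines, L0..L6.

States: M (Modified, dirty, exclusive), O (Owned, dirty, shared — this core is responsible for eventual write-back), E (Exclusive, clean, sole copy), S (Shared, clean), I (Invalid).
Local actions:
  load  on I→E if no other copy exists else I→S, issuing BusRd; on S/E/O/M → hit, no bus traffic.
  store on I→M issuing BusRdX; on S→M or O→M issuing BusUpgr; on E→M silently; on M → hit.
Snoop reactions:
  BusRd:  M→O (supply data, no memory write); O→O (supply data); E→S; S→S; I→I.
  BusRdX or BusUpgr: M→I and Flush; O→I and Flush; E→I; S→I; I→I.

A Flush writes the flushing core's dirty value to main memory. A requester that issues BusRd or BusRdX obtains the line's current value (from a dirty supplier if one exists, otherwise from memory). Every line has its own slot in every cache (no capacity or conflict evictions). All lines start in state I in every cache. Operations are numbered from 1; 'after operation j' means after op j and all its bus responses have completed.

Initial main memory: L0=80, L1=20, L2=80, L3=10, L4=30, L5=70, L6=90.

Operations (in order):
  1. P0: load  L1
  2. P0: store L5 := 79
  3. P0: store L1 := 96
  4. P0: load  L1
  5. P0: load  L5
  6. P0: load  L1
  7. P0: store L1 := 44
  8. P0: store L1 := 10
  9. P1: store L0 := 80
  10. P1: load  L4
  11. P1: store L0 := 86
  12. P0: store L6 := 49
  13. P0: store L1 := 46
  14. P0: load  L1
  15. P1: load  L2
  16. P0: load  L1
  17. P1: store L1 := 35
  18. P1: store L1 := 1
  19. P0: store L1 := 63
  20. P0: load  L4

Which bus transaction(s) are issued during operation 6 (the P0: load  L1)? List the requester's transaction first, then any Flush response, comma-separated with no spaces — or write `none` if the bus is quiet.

bus = none

  op1 P0: load  L1 → E/I on L1; bus BusRd; mem=20
  op2 P0: store L5 := 79 → M/I on L5; bus BusRdX; mem=70
  op3 P0: store L1 := 96 → M/I on L1; bus (none); mem=20
  op4 P0: load  L1 → M/I on L1; bus (none); mem=20
  op5 P0: load  L5 → M/I on L5; bus (none); mem=70
  op6 P0: load  L1 → M/I on L1; bus (none); mem=20
  op7 P0: store L1 := 44 → M/I on L1; bus (none); mem=20
  op8 P0: store L1 := 10 → M/I on L1; bus (none); mem=20
  op9 P1: store L0 := 80 → I/M on L0; bus BusRdX; mem=80
  op10 P1: load  L4 → I/E on L4; bus BusRd; mem=30
  op11 P1: store L0 := 86 → I/M on L0; bus (none); mem=80
  op12 P0: store L6 := 49 → M/I on L6; bus BusRdX; mem=90
  op13 P0: store L1 := 46 → M/I on L1; bus (none); mem=20
  op14 P0: load  L1 → M/I on L1; bus (none); mem=20
  op15 P1: load  L2 → I/E on L2; bus BusRd; mem=80
  op16 P0: load  L1 → M/I on L1; bus (none); mem=20
  op17 P1: store L1 := 35 → I/M on L1; bus BusRdX Flush; mem=46
  op18 P1: store L1 := 1 → I/M on L1; bus (none); mem=46
  op19 P0: store L1 := 63 → M/I on L1; bus BusRdX Flush; mem=1
  op20 P0: load  L4 → S/S on L4; bus BusRd; mem=30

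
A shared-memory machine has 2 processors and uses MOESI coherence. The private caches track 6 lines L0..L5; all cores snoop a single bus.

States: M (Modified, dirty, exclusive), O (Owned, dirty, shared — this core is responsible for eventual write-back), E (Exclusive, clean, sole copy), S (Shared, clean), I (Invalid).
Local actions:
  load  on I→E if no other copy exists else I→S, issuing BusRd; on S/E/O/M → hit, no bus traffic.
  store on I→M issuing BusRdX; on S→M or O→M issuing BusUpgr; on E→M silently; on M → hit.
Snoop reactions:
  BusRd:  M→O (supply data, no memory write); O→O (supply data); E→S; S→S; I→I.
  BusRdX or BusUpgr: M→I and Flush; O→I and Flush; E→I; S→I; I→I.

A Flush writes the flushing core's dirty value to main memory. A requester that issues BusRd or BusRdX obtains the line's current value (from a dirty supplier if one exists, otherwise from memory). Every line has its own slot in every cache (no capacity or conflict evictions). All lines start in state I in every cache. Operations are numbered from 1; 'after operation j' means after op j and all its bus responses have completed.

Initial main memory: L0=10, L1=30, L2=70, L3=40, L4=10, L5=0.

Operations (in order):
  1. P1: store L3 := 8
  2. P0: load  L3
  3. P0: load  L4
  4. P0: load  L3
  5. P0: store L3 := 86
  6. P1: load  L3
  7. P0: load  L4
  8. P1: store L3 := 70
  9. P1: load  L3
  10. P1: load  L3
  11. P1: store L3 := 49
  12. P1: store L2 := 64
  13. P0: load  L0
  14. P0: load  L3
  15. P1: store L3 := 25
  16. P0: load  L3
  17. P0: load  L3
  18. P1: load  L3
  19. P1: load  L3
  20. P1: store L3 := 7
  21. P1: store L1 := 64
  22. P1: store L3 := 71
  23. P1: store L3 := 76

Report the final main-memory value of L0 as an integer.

  op1 P1: store L3 := 8 → I/M on L3; bus BusRdX; mem=40
  op2 P0: load  L3 → S/O on L3; bus BusRd; mem=40
  op3 P0: load  L4 → E/I on L4; bus BusRd; mem=10
  op4 P0: load  L3 → S/O on L3; bus (none); mem=40
  op5 P0: store L3 := 86 → M/I on L3; bus BusUpgr Flush; mem=8
  op6 P1: load  L3 → O/S on L3; bus BusRd; mem=8
  op7 P0: load  L4 → E/I on L4; bus (none); mem=10
  op8 P1: store L3 := 70 → I/M on L3; bus BusUpgr Flush; mem=86
  op9 P1: load  L3 → I/M on L3; bus (none); mem=86
  op10 P1: load  L3 → I/M on L3; bus (none); mem=86
  op11 P1: store L3 := 49 → I/M on L3; bus (none); mem=86
  op12 P1: store L2 := 64 → I/M on L2; bus BusRdX; mem=70
  op13 P0: load  L0 → E/I on L0; bus BusRd; mem=10
  op14 P0: load  L3 → S/O on L3; bus BusRd; mem=86
  op15 P1: store L3 := 25 → I/M on L3; bus BusUpgr; mem=86
  op16 P0: load  L3 → S/O on L3; bus BusRd; mem=86
  op17 P0: load  L3 → S/O on L3; bus (none); mem=86
  op18 P1: load  L3 → S/O on L3; bus (none); mem=86
  op19 P1: load  L3 → S/O on L3; bus (none); mem=86
  op20 P1: store L3 := 7 → I/M on L3; bus BusUpgr; mem=86
  op21 P1: store L1 := 64 → I/M on L1; bus BusRdX; mem=30
  op22 P1: store L3 := 71 → I/M on L3; bus (none); mem=86
  op23 P1: store L3 := 76 → I/M on L3; bus (none); mem=86

memory[L0] = 10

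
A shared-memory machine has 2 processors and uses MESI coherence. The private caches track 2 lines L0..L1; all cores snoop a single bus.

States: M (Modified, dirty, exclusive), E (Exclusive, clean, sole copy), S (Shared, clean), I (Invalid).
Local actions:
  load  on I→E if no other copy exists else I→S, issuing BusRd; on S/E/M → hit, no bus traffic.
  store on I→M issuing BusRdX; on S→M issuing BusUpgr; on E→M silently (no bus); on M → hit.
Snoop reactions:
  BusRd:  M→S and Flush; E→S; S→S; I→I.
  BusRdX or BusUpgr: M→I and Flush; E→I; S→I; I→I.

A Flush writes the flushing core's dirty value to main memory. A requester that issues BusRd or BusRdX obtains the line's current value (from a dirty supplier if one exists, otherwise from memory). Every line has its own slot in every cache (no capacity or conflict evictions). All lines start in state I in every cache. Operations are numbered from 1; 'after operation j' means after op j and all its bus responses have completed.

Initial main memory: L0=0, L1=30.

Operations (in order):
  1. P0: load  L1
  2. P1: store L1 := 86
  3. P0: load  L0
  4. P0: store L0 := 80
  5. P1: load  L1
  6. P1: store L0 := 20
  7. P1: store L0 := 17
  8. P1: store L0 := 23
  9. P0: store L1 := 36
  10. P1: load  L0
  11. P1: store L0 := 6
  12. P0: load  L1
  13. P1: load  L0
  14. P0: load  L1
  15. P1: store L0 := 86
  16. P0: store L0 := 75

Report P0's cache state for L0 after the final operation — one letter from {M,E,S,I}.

state = M

step 1: P0: load  L1  ⟶  EI  (L1)  txn=BusRd  M[L1]=30
step 2: P1: store L1 := 86  ⟶  IM  (L1)  txn=BusRdX  M[L1]=30
step 3: P0: load  L0  ⟶  EI  (L0)  txn=BusRd  M[L0]=0
step 4: P0: store L0 := 80  ⟶  MI  (L0)  txn=∅  M[L0]=0
step 5: P1: load  L1  ⟶  IM  (L1)  txn=∅  M[L1]=30
step 6: P1: store L0 := 20  ⟶  IM  (L0)  txn=BusRdX+Flush  M[L0]=80
step 7: P1: store L0 := 17  ⟶  IM  (L0)  txn=∅  M[L0]=80
step 8: P1: store L0 := 23  ⟶  IM  (L0)  txn=∅  M[L0]=80
step 9: P0: store L1 := 36  ⟶  MI  (L1)  txn=BusRdX+Flush  M[L1]=86
step 10: P1: load  L0  ⟶  IM  (L0)  txn=∅  M[L0]=80
step 11: P1: store L0 := 6  ⟶  IM  (L0)  txn=∅  M[L0]=80
step 12: P0: load  L1  ⟶  MI  (L1)  txn=∅  M[L1]=86
step 13: P1: load  L0  ⟶  IM  (L0)  txn=∅  M[L0]=80
step 14: P0: load  L1  ⟶  MI  (L1)  txn=∅  M[L1]=86
step 15: P1: store L0 := 86  ⟶  IM  (L0)  txn=∅  M[L0]=80
step 16: P0: store L0 := 75  ⟶  MI  (L0)  txn=BusRdX+Flush  M[L0]=86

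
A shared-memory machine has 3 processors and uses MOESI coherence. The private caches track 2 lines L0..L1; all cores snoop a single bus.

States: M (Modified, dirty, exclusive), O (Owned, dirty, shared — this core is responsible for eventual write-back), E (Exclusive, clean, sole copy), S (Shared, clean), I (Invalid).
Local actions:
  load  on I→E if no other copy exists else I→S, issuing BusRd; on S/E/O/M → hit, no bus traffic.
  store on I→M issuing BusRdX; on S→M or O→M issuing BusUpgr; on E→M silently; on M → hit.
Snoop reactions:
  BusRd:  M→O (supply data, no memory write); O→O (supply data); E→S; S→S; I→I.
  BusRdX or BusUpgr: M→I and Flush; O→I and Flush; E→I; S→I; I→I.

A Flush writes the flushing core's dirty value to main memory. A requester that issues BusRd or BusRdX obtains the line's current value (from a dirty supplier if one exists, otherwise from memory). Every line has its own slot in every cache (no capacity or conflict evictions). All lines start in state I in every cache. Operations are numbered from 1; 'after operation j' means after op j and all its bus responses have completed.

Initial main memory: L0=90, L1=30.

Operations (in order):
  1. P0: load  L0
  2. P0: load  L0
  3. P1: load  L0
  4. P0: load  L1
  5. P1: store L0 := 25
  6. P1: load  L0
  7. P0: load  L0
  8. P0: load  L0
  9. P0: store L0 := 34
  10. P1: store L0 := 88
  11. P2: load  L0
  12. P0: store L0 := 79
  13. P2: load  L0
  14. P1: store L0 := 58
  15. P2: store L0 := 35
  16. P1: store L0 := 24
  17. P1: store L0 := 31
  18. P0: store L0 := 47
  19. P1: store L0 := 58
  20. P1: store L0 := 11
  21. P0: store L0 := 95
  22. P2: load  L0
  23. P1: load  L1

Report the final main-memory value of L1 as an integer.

memory[L1] = 30

[1] P0: load  L0 | P0:E(90), P1:I, P2:I | bus: BusRd
[2] P0: load  L0 | P0:E(90), P1:I, P2:I | bus: none
[3] P1: load  L0 | P0:S(90), P1:S(90), P2:I | bus: BusRd
[4] P0: load  L1 | P0:E(30), P1:I, P2:I | bus: BusRd
[5] P1: store L0 := 25 | P0:I, P1:M(25), P2:I | bus: BusUpgr
[6] P1: load  L0 | P0:I, P1:M(25), P2:I | bus: none
[7] P0: load  L0 | P0:S(25), P1:O(25), P2:I | bus: BusRd
[8] P0: load  L0 | P0:S(25), P1:O(25), P2:I | bus: none
[9] P0: store L0 := 34 | P0:M(34), P1:I, P2:I | bus: BusUpgr,Flush
[10] P1: store L0 := 88 | P0:I, P1:M(88), P2:I | bus: BusRdX,Flush
[11] P2: load  L0 | P0:I, P1:O(88), P2:S(88) | bus: BusRd
[12] P0: store L0 := 79 | P0:M(79), P1:I, P2:I | bus: BusRdX,Flush
[13] P2: load  L0 | P0:O(79), P1:I, P2:S(79) | bus: BusRd
[14] P1: store L0 := 58 | P0:I, P1:M(58), P2:I | bus: BusRdX,Flush
[15] P2: store L0 := 35 | P0:I, P1:I, P2:M(35) | bus: BusRdX,Flush
[16] P1: store L0 := 24 | P0:I, P1:M(24), P2:I | bus: BusRdX,Flush
[17] P1: store L0 := 31 | P0:I, P1:M(31), P2:I | bus: none
[18] P0: store L0 := 47 | P0:M(47), P1:I, P2:I | bus: BusRdX,Flush
[19] P1: store L0 := 58 | P0:I, P1:M(58), P2:I | bus: BusRdX,Flush
[20] P1: store L0 := 11 | P0:I, P1:M(11), P2:I | bus: none
[21] P0: store L0 := 95 | P0:M(95), P1:I, P2:I | bus: BusRdX,Flush
[22] P2: load  L0 | P0:O(95), P1:I, P2:S(95) | bus: BusRd
[23] P1: load  L1 | P0:S(30), P1:S(30), P2:I | bus: BusRd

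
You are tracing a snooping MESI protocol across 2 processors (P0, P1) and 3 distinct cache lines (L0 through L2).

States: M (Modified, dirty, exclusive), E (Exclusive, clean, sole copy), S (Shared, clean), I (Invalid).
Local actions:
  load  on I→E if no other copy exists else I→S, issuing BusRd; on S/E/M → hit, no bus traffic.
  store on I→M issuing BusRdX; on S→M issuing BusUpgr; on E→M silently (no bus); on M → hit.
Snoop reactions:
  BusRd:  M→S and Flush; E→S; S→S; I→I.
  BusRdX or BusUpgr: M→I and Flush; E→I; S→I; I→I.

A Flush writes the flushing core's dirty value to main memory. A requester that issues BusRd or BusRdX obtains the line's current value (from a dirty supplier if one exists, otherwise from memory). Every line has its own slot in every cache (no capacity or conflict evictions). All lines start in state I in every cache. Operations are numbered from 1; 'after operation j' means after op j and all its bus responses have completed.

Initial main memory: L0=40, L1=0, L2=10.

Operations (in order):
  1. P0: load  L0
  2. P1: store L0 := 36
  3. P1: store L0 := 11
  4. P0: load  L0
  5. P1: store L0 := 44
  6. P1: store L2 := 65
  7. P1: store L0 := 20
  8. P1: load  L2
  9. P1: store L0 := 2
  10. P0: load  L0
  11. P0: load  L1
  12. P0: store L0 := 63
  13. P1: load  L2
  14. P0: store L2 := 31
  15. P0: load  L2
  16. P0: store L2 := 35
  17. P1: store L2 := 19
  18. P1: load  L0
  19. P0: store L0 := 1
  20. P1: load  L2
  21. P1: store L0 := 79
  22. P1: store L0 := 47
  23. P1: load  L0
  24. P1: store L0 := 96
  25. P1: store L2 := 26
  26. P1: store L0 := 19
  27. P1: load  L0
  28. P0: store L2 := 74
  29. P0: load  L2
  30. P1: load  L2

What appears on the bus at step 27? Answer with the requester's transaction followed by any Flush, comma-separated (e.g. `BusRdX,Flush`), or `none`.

bus = none

[1] P0: load  L0 | P0:E(40), P1:I | bus: BusRd
[2] P1: store L0 := 36 | P0:I, P1:M(36) | bus: BusRdX
[3] P1: store L0 := 11 | P0:I, P1:M(11) | bus: none
[4] P0: load  L0 | P0:S(11), P1:S(11) | bus: BusRd,Flush
[5] P1: store L0 := 44 | P0:I, P1:M(44) | bus: BusUpgr
[6] P1: store L2 := 65 | P0:I, P1:M(65) | bus: BusRdX
[7] P1: store L0 := 20 | P0:I, P1:M(20) | bus: none
[8] P1: load  L2 | P0:I, P1:M(65) | bus: none
[9] P1: store L0 := 2 | P0:I, P1:M(2) | bus: none
[10] P0: load  L0 | P0:S(2), P1:S(2) | bus: BusRd,Flush
[11] P0: load  L1 | P0:E(0), P1:I | bus: BusRd
[12] P0: store L0 := 63 | P0:M(63), P1:I | bus: BusUpgr
[13] P1: load  L2 | P0:I, P1:M(65) | bus: none
[14] P0: store L2 := 31 | P0:M(31), P1:I | bus: BusRdX,Flush
[15] P0: load  L2 | P0:M(31), P1:I | bus: none
[16] P0: store L2 := 35 | P0:M(35), P1:I | bus: none
[17] P1: store L2 := 19 | P0:I, P1:M(19) | bus: BusRdX,Flush
[18] P1: load  L0 | P0:S(63), P1:S(63) | bus: BusRd,Flush
[19] P0: store L0 := 1 | P0:M(1), P1:I | bus: BusUpgr
[20] P1: load  L2 | P0:I, P1:M(19) | bus: none
[21] P1: store L0 := 79 | P0:I, P1:M(79) | bus: BusRdX,Flush
[22] P1: store L0 := 47 | P0:I, P1:M(47) | bus: none
[23] P1: load  L0 | P0:I, P1:M(47) | bus: none
[24] P1: store L0 := 96 | P0:I, P1:M(96) | bus: none
[25] P1: store L2 := 26 | P0:I, P1:M(26) | bus: none
[26] P1: store L0 := 19 | P0:I, P1:M(19) | bus: none
[27] P1: load  L0 | P0:I, P1:M(19) | bus: none
[28] P0: store L2 := 74 | P0:M(74), P1:I | bus: BusRdX,Flush
[29] P0: load  L2 | P0:M(74), P1:I | bus: none
[30] P1: load  L2 | P0:S(74), P1:S(74) | bus: BusRd,Flush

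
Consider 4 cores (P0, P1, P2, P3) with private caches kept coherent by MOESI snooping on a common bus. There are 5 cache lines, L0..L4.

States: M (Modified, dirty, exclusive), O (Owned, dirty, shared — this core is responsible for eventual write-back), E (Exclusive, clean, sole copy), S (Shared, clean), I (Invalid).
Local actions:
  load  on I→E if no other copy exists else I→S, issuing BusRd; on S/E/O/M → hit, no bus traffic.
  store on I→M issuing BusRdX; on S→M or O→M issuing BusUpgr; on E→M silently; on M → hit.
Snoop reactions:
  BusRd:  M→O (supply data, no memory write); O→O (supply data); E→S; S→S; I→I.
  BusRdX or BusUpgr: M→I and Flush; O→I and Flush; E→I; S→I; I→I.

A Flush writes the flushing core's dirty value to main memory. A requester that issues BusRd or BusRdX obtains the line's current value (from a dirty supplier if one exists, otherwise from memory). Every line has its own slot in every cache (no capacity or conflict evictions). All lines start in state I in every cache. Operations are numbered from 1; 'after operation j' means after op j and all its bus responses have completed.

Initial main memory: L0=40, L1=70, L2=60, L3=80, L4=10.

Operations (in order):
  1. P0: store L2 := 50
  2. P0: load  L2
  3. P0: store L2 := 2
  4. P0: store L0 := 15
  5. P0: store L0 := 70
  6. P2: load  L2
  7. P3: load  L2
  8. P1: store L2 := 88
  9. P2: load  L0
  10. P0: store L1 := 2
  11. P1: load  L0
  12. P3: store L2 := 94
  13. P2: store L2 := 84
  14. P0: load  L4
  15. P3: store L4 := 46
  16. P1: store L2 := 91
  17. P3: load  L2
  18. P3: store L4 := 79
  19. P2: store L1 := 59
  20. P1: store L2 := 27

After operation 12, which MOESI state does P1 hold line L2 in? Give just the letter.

state = I

step 1: P0: store L2 := 50  ⟶  MIII  (L2)  txn=BusRdX  M[L2]=60
step 2: P0: load  L2  ⟶  MIII  (L2)  txn=∅  M[L2]=60
step 3: P0: store L2 := 2  ⟶  MIII  (L2)  txn=∅  M[L2]=60
step 4: P0: store L0 := 15  ⟶  MIII  (L0)  txn=BusRdX  M[L0]=40
step 5: P0: store L0 := 70  ⟶  MIII  (L0)  txn=∅  M[L0]=40
step 6: P2: load  L2  ⟶  OISI  (L2)  txn=BusRd  M[L2]=60
step 7: P3: load  L2  ⟶  OISS  (L2)  txn=BusRd  M[L2]=60
step 8: P1: store L2 := 88  ⟶  IMII  (L2)  txn=BusRdX+Flush  M[L2]=2
step 9: P2: load  L0  ⟶  OISI  (L0)  txn=BusRd  M[L0]=40
step 10: P0: store L1 := 2  ⟶  MIII  (L1)  txn=BusRdX  M[L1]=70
step 11: P1: load  L0  ⟶  OSSI  (L0)  txn=BusRd  M[L0]=40
step 12: P3: store L2 := 94  ⟶  IIIM  (L2)  txn=BusRdX+Flush  M[L2]=88
step 13: P2: store L2 := 84  ⟶  IIMI  (L2)  txn=BusRdX+Flush  M[L2]=94
step 14: P0: load  L4  ⟶  EIII  (L4)  txn=BusRd  M[L4]=10
step 15: P3: store L4 := 46  ⟶  IIIM  (L4)  txn=BusRdX  M[L4]=10
step 16: P1: store L2 := 91  ⟶  IMII  (L2)  txn=BusRdX+Flush  M[L2]=84
step 17: P3: load  L2  ⟶  IOIS  (L2)  txn=BusRd  M[L2]=84
step 18: P3: store L4 := 79  ⟶  IIIM  (L4)  txn=∅  M[L4]=10
step 19: P2: store L1 := 59  ⟶  IIMI  (L1)  txn=BusRdX+Flush  M[L1]=2
step 20: P1: store L2 := 27  ⟶  IMII  (L2)  txn=BusUpgr  M[L2]=84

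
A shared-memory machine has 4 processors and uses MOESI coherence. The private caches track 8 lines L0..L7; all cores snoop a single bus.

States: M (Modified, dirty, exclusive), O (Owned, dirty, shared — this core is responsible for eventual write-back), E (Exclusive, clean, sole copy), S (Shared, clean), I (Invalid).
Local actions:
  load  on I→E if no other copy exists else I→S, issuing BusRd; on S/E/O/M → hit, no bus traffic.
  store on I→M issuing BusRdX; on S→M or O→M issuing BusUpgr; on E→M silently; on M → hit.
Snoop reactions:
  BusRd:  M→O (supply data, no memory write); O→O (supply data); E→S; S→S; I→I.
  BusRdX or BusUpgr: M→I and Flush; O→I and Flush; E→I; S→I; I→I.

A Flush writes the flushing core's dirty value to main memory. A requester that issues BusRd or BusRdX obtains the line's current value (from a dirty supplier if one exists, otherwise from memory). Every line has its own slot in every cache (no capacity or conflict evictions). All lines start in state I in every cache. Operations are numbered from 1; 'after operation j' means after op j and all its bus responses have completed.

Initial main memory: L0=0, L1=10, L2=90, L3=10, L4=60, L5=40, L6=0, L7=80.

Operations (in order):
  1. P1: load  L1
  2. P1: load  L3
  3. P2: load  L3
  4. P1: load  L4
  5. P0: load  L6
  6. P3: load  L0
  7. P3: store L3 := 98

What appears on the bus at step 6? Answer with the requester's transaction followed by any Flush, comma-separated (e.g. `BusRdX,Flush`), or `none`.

  op1 P1: load  L1 → I/E/I/I on L1; bus BusRd; mem=10
  op2 P1: load  L3 → I/E/I/I on L3; bus BusRd; mem=10
  op3 P2: load  L3 → I/S/S/I on L3; bus BusRd; mem=10
  op4 P1: load  L4 → I/E/I/I on L4; bus BusRd; mem=60
  op5 P0: load  L6 → E/I/I/I on L6; bus BusRd; mem=0
  op6 P3: load  L0 → I/I/I/E on L0; bus BusRd; mem=0
  op7 P3: store L3 := 98 → I/I/I/M on L3; bus BusRdX; mem=10

bus = BusRd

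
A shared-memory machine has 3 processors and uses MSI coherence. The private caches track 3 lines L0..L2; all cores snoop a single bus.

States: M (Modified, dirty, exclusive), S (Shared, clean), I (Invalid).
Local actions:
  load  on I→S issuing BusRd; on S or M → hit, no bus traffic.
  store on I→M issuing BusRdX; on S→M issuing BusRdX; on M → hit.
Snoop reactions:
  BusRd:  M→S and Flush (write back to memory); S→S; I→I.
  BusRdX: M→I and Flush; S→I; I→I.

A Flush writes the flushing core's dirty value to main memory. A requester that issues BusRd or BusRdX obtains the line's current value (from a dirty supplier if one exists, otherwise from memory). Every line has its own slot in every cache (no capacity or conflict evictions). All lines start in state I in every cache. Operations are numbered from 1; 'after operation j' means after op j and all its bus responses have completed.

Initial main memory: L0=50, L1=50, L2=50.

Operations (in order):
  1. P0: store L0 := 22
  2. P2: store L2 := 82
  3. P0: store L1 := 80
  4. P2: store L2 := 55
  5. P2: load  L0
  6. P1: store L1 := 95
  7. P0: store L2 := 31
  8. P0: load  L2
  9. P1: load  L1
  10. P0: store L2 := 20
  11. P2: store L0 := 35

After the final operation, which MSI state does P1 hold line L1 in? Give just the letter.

state = M

1. P0: store L0 := 22  bus=[BusRdX]  L0: P0=M P1=I P2=I  mem[L0]=50
2. P2: store L2 := 82  bus=[BusRdX]  L2: P0=I P1=I P2=M  mem[L2]=50
3. P0: store L1 := 80  bus=[BusRdX]  L1: P0=M P1=I P2=I  mem[L1]=50
4. P2: store L2 := 55  bus=[-]  L2: P0=I P1=I P2=M  mem[L2]=50
5. P2: load  L0  bus=[BusRd,Flush]  L0: P0=S P1=I P2=S  mem[L0]=22
6. P1: store L1 := 95  bus=[BusRdX,Flush]  L1: P0=I P1=M P2=I  mem[L1]=80
7. P0: store L2 := 31  bus=[BusRdX,Flush]  L2: P0=M P1=I P2=I  mem[L2]=55
8. P0: load  L2  bus=[-]  L2: P0=M P1=I P2=I  mem[L2]=55
9. P1: load  L1  bus=[-]  L1: P0=I P1=M P2=I  mem[L1]=80
10. P0: store L2 := 20  bus=[-]  L2: P0=M P1=I P2=I  mem[L2]=55
11. P2: store L0 := 35  bus=[BusRdX]  L0: P0=I P1=I P2=M  mem[L0]=22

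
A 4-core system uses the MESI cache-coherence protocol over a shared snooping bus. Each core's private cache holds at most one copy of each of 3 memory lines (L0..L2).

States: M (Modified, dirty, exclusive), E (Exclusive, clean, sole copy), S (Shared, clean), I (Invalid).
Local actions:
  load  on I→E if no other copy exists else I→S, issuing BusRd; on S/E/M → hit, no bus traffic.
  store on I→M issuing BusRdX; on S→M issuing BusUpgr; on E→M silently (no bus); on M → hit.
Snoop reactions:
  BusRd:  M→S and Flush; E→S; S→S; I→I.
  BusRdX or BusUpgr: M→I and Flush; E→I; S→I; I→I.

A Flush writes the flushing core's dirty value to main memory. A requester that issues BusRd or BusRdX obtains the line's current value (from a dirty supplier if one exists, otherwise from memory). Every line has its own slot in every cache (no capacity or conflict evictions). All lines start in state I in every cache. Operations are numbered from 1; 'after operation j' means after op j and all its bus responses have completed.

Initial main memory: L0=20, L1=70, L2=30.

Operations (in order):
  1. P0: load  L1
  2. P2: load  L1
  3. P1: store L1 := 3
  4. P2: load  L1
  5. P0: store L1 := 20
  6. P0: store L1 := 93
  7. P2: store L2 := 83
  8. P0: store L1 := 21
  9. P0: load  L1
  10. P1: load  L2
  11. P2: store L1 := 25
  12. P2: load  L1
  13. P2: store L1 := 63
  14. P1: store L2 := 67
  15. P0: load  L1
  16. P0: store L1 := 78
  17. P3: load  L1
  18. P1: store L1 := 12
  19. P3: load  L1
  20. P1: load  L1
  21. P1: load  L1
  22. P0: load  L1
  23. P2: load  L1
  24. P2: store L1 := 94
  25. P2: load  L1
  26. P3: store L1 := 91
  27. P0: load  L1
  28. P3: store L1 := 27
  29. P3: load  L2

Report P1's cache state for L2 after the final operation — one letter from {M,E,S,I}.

state = S

step 1: P0: load  L1  ⟶  EIII  (L1)  txn=BusRd  M[L1]=70
step 2: P2: load  L1  ⟶  SISI  (L1)  txn=BusRd  M[L1]=70
step 3: P1: store L1 := 3  ⟶  IMII  (L1)  txn=BusRdX  M[L1]=70
step 4: P2: load  L1  ⟶  ISSI  (L1)  txn=BusRd+Flush  M[L1]=3
step 5: P0: store L1 := 20  ⟶  MIII  (L1)  txn=BusRdX  M[L1]=3
step 6: P0: store L1 := 93  ⟶  MIII  (L1)  txn=∅  M[L1]=3
step 7: P2: store L2 := 83  ⟶  IIMI  (L2)  txn=BusRdX  M[L2]=30
step 8: P0: store L1 := 21  ⟶  MIII  (L1)  txn=∅  M[L1]=3
step 9: P0: load  L1  ⟶  MIII  (L1)  txn=∅  M[L1]=3
step 10: P1: load  L2  ⟶  ISSI  (L2)  txn=BusRd+Flush  M[L2]=83
step 11: P2: store L1 := 25  ⟶  IIMI  (L1)  txn=BusRdX+Flush  M[L1]=21
step 12: P2: load  L1  ⟶  IIMI  (L1)  txn=∅  M[L1]=21
step 13: P2: store L1 := 63  ⟶  IIMI  (L1)  txn=∅  M[L1]=21
step 14: P1: store L2 := 67  ⟶  IMII  (L2)  txn=BusUpgr  M[L2]=83
step 15: P0: load  L1  ⟶  SISI  (L1)  txn=BusRd+Flush  M[L1]=63
step 16: P0: store L1 := 78  ⟶  MIII  (L1)  txn=BusUpgr  M[L1]=63
step 17: P3: load  L1  ⟶  SIIS  (L1)  txn=BusRd+Flush  M[L1]=78
step 18: P1: store L1 := 12  ⟶  IMII  (L1)  txn=BusRdX  M[L1]=78
step 19: P3: load  L1  ⟶  ISIS  (L1)  txn=BusRd+Flush  M[L1]=12
step 20: P1: load  L1  ⟶  ISIS  (L1)  txn=∅  M[L1]=12
step 21: P1: load  L1  ⟶  ISIS  (L1)  txn=∅  M[L1]=12
step 22: P0: load  L1  ⟶  SSIS  (L1)  txn=BusRd  M[L1]=12
step 23: P2: load  L1  ⟶  SSSS  (L1)  txn=BusRd  M[L1]=12
step 24: P2: store L1 := 94  ⟶  IIMI  (L1)  txn=BusUpgr  M[L1]=12
step 25: P2: load  L1  ⟶  IIMI  (L1)  txn=∅  M[L1]=12
step 26: P3: store L1 := 91  ⟶  IIIM  (L1)  txn=BusRdX+Flush  M[L1]=94
step 27: P0: load  L1  ⟶  SIIS  (L1)  txn=BusRd+Flush  M[L1]=91
step 28: P3: store L1 := 27  ⟶  IIIM  (L1)  txn=BusUpgr  M[L1]=91
step 29: P3: load  L2  ⟶  ISIS  (L2)  txn=BusRd+Flush  M[L2]=67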